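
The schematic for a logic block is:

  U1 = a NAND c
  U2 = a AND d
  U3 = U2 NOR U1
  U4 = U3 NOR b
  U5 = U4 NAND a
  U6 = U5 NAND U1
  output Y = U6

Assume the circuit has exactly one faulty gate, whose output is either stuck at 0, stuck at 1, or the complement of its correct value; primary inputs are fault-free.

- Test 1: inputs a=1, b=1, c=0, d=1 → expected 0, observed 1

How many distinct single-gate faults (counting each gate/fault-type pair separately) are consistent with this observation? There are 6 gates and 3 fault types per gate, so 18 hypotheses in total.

8

Fault-free: U1=1, U2=1, U3=0, U4=0, U5=1, U6=0 → 0. Observed 1.
  U1: stuck-at-0, inverted output ✓; others ✗
  U2: none of the 3 fault types match ✗
  U3: none of the 3 fault types match ✗
  U4: stuck-at-1, inverted output ✓; others ✗
  U5: stuck-at-0, inverted output ✓; others ✗
  U6: stuck-at-1, inverted output ✓; others ✗
Consistent faults: {U1 stuck-at-0, U1 inverted output, U4 stuck-at-1, U4 inverted output, U5 stuck-at-0, U5 inverted output, U6 stuck-at-1, U6 inverted output} — 8 in all.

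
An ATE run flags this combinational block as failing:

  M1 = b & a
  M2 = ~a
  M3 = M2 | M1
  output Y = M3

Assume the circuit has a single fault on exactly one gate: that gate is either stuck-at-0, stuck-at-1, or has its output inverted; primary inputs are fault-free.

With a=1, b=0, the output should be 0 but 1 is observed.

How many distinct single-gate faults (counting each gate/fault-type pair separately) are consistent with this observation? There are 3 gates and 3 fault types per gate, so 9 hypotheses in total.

6

Fault-free: M1=0, M2=0, M3=0 → 0. Observed 1.
  M1 stuck-at-0: output 0 ✗
  M1 stuck-at-1: output 1 ✓
  M1 inverted output: output 1 ✓
  M2 stuck-at-0: output 0 ✗
  M2 stuck-at-1: output 1 ✓
  M2 inverted output: output 1 ✓
  M3 stuck-at-0: output 0 ✗
  M3 stuck-at-1: output 1 ✓
  M3 inverted output: output 1 ✓
Consistent faults: {M1 stuck-at-1, M1 inverted output, M2 stuck-at-1, M2 inverted output, M3 stuck-at-1, M3 inverted output} — 6 in all.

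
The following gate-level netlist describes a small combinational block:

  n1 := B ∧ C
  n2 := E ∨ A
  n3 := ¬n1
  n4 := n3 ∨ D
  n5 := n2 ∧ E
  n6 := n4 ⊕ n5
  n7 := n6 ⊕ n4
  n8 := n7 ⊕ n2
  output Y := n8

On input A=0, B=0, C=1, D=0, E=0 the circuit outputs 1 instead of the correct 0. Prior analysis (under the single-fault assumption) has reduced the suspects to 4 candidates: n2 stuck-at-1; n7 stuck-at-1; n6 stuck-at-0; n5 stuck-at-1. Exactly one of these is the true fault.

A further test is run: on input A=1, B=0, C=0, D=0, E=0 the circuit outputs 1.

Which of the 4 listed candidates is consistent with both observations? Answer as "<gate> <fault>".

Evaluate each candidate on input A=1, B=0, C=0, D=0, E=0:
  n2 stuck-at-1: n1=0, n2=1 [stuck-at-1], n3=1, n4=1, n5=0, n6=1, n7=0, n8=1 → 1 — matches
  n7 stuck-at-1: n1=0, n2=1, n3=1, n4=1, n5=0, n6=1, n7=1 [stuck-at-1], n8=0 → 0 — eliminated
  n6 stuck-at-0: n1=0, n2=1, n3=1, n4=1, n5=0, n6=0 [stuck-at-0], n7=1, n8=0 → 0 — eliminated
  n5 stuck-at-1: n1=0, n2=1, n3=1, n4=1, n5=1 [stuck-at-1], n6=0, n7=1, n8=0 → 0 — eliminated
Only n2 stuck-at-1 reproduces the observed 1.

n2 stuck-at-1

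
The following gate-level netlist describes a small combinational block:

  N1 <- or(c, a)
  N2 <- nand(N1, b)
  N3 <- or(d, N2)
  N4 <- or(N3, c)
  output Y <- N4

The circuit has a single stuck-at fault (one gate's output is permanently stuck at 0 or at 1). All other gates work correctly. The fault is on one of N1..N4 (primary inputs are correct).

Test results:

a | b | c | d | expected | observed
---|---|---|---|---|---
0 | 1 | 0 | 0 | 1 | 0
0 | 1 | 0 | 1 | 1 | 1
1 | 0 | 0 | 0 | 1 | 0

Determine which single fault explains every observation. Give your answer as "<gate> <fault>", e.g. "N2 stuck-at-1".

Fault-free values for test 1 (a=0, b=1, c=0, d=0): N1=0, N2=1, N3=1, N4=1, giving Y=1. Observed 0.
Test 1: faults giving observed 0 are {N1 stuck-at-1, N2 stuck-at-0, N3 stuck-at-0, N4 stuck-at-0}.
Test 2 (a=0, b=1, c=0, d=1): fault-free N1=0, N2=1, N3=1, N4=1 → 1; observed 1. Eliminates N3 stuck-at-0, N4 stuck-at-0.
Test 3 (a=1, b=0, c=0, d=0): fault-free N1=1, N2=1, N3=1, N4=1 → 1; observed 0. Eliminates N1 stuck-at-1.
Only N2 stuck-at-0 is consistent with every test.

N2 stuck-at-0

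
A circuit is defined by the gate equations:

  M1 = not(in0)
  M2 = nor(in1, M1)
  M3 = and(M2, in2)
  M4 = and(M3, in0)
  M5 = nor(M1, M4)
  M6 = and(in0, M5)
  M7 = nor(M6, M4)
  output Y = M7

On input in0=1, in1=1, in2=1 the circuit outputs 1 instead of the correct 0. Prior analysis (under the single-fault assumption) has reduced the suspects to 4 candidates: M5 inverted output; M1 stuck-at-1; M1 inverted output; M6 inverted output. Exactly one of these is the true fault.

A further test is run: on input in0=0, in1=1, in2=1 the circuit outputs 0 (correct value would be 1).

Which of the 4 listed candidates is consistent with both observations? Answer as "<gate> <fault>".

M6 inverted output

Evaluate each candidate on input in0=0, in1=1, in2=1:
  M5 inverted output: M1=1, M2=0, M3=0, M4=0, M5=1 [inverted output], M6=0, M7=1 → 1 — eliminated
  M1 stuck-at-1: M1=1 [stuck-at-1], M2=0, M3=0, M4=0, M5=0, M6=0, M7=1 → 1 — eliminated
  M1 inverted output: M1=0 [inverted output], M2=0, M3=0, M4=0, M5=1, M6=0, M7=1 → 1 — eliminated
  M6 inverted output: M1=1, M2=0, M3=0, M4=0, M5=0, M6=1 [inverted output], M7=0 → 0 — matches
Only M6 inverted output reproduces the observed 0.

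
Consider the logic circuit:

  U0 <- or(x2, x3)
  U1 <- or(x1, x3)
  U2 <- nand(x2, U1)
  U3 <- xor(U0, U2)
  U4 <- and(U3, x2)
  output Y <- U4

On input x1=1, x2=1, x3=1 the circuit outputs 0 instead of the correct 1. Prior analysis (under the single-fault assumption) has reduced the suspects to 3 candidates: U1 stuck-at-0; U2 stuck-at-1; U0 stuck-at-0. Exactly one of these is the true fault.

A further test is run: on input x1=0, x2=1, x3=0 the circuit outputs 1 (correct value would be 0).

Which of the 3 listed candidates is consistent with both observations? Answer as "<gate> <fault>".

Evaluate each candidate on input x1=0, x2=1, x3=0:
  U1 stuck-at-0: U0=1, U1=0 [stuck-at-0], U2=1, U3=0, U4=0 → 0 — eliminated
  U2 stuck-at-1: U0=1, U1=0, U2=1 [stuck-at-1], U3=0, U4=0 → 0 — eliminated
  U0 stuck-at-0: U0=0 [stuck-at-0], U1=0, U2=1, U3=1, U4=1 → 1 — matches
Only U0 stuck-at-0 reproduces the observed 1.

U0 stuck-at-0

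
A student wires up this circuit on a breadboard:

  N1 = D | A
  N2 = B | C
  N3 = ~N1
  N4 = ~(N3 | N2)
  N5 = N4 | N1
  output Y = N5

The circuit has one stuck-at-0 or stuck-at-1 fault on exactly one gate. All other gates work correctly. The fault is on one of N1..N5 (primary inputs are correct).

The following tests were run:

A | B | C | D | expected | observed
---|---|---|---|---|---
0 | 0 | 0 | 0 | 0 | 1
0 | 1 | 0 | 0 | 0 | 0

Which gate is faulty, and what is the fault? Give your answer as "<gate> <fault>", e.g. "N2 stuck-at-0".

Fault-free values for test 1 (A=0, B=0, C=0, D=0): N1=0, N2=0, N3=1, N4=0, N5=0, giving Y=0. Observed 1.
Test 1: faults giving observed 1 are {N1 stuck-at-1, N3 stuck-at-0, N4 stuck-at-1, N5 stuck-at-1}.
Test 2 (A=0, B=1, C=0, D=0): fault-free N1=0, N2=1, N3=1, N4=0, N5=0 → 0; observed 0. Eliminates N1 stuck-at-1, N4 stuck-at-1, N5 stuck-at-1.
Only N3 stuck-at-0 is consistent with every test.

N3 stuck-at-0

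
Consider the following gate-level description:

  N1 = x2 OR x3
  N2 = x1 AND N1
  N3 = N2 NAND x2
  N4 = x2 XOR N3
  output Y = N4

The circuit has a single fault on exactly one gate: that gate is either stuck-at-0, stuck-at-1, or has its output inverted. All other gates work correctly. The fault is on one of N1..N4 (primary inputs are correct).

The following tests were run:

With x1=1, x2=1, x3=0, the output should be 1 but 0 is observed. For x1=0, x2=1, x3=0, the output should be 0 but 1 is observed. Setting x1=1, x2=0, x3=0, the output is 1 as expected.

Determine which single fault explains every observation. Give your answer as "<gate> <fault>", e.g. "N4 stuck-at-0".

Fault-free values for test 1 (x1=1, x2=1, x3=0): N1=1, N2=1, N3=0, N4=1, giving Y=1. Observed 0.
Test 1: faults giving observed 0 are {N1 stuck-at-0, N1 inverted output, N2 stuck-at-0, N2 inverted output, N3 stuck-at-1, N3 inverted output, N4 stuck-at-0, N4 inverted output}.
Test 2 (x1=0, x2=1, x3=0): fault-free N1=1, N2=0, N3=1, N4=0 → 0; observed 1. Eliminates N1 stuck-at-0, N1 inverted output, N2 stuck-at-0, N3 stuck-at-1, N4 stuck-at-0.
Test 3 (x1=1, x2=0, x3=0): fault-free N1=0, N2=0, N3=1, N4=1 → 1; observed 1. Eliminates N3 inverted output, N4 inverted output.
Only N2 inverted output is consistent with every test.

N2 inverted output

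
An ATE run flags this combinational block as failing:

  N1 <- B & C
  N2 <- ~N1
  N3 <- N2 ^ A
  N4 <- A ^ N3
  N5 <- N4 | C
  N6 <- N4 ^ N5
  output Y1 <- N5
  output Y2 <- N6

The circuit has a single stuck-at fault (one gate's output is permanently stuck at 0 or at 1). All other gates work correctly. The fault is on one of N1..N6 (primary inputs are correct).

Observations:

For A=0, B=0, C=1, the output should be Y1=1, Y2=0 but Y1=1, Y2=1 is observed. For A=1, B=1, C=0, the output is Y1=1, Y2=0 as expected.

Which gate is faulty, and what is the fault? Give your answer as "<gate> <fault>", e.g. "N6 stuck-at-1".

N3 stuck-at-0

Fault-free values for test 1 (A=0, B=0, C=1): N1=0, N2=1, N3=1, N4=1, N5=1, N6=0, giving Y1=1, Y2=0. Observed Y1=1, Y2=1.
Test 1: faults giving observed Y1=1, Y2=1 are {N1 stuck-at-1, N2 stuck-at-0, N3 stuck-at-0, N4 stuck-at-0, N6 stuck-at-1}.
Test 2 (A=1, B=1, C=0): fault-free N1=0, N2=1, N3=0, N4=1, N5=1, N6=0 → Y1=1, Y2=0; observed Y1=1, Y2=0. Eliminates N1 stuck-at-1, N2 stuck-at-0, N4 stuck-at-0, N6 stuck-at-1.
Only N3 stuck-at-0 is consistent with every test.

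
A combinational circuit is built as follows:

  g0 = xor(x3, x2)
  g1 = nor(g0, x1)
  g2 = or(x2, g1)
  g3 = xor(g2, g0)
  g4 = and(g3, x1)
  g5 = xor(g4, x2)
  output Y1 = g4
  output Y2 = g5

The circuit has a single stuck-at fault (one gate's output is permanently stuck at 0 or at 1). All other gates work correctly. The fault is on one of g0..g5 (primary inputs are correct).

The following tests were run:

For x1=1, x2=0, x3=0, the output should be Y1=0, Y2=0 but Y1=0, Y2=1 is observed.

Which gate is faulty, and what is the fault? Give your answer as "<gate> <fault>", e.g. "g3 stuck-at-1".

g5 stuck-at-1

Fault-free values for test 1 (x1=1, x2=0, x3=0): g0=0, g1=0, g2=0, g3=0, g4=0, g5=0, giving Y1=0, Y2=0. Observed Y1=0, Y2=1.
Test 1: faults giving observed Y1=0, Y2=1 are {g5 stuck-at-1}.
Only g5 stuck-at-1 is consistent with every test.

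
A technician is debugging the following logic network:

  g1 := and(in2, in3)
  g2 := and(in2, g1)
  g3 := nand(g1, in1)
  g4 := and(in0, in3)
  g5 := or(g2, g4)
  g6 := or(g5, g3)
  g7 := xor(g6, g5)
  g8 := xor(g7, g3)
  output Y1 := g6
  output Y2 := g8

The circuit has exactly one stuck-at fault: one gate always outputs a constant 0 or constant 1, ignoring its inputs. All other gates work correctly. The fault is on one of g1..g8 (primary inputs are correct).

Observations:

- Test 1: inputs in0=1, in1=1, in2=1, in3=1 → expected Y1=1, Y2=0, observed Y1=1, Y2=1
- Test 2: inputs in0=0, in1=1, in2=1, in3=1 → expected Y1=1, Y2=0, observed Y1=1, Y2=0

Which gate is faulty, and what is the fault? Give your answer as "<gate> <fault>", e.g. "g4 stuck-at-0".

Fault-free values for test 1 (in0=1, in1=1, in2=1, in3=1): g1=1, g2=1, g3=0, g4=1, g5=1, g6=1, g7=0, g8=0, giving Y1=1, Y2=0. Observed Y1=1, Y2=1.
Test 1: faults giving observed Y1=1, Y2=1 are {g1 stuck-at-0, g3 stuck-at-1, g7 stuck-at-1, g8 stuck-at-1}.
Test 2 (in0=0, in1=1, in2=1, in3=1): fault-free g1=1, g2=1, g3=0, g4=0, g5=1, g6=1, g7=0, g8=0 → Y1=1, Y2=0; observed Y1=1, Y2=0. Eliminates g3 stuck-at-1, g7 stuck-at-1, g8 stuck-at-1.
Only g1 stuck-at-0 is consistent with every test.

g1 stuck-at-0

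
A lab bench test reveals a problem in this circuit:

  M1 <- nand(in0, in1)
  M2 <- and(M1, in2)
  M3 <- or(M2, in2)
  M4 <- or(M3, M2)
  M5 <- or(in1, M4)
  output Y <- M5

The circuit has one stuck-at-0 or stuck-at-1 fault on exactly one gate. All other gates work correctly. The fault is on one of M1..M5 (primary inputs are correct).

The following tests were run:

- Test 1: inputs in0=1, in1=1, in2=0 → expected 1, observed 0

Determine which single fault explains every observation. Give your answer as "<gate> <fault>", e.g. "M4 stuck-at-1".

Fault-free values for test 1 (in0=1, in1=1, in2=0): M1=0, M2=0, M3=0, M4=0, M5=1, giving Y=1. Observed 0.
Test 1: faults giving observed 0 are {M5 stuck-at-0}.
Only M5 stuck-at-0 is consistent with every test.

M5 stuck-at-0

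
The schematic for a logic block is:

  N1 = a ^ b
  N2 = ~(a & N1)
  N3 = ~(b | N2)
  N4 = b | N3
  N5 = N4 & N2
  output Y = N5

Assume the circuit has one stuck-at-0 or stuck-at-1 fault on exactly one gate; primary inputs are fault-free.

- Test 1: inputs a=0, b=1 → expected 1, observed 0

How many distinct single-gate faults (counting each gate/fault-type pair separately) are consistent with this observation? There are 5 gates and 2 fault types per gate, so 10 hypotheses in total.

Fault-free: N1=1, N2=1, N3=0, N4=1, N5=1 → 1. Observed 0.
  N1 stuck-at-0: output 1 ✗
  N1 stuck-at-1: output 1 ✗
  N2 stuck-at-0: output 0 ✓
  N2 stuck-at-1: output 1 ✗
  N3 stuck-at-0: output 1 ✗
  N3 stuck-at-1: output 1 ✗
  N4 stuck-at-0: output 0 ✓
  N4 stuck-at-1: output 1 ✗
  N5 stuck-at-0: output 0 ✓
  N5 stuck-at-1: output 1 ✗
Consistent faults: {N2 stuck-at-0, N4 stuck-at-0, N5 stuck-at-0} — 3 in all.

3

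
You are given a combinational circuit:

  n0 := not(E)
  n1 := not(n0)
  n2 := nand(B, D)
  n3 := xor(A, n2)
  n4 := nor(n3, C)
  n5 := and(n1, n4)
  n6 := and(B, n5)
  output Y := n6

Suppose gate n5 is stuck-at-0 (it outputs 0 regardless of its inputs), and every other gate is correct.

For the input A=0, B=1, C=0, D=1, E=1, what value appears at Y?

Propagate with n5 forced: n0=0, n1=1, n2=0, n3=0, n4=1, n5=0 [stuck-at-0], n6=0.
So Y = 0. (Without the fault it would be 1.)

0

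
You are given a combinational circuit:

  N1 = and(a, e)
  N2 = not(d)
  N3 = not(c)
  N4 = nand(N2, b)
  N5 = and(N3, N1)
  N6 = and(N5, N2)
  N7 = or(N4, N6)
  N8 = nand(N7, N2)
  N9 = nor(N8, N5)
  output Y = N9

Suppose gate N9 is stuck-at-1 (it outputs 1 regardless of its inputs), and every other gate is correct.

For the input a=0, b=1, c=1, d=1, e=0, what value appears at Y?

1

Propagate with N9 forced: N1=0, N2=0, N3=0, N4=1, N5=0, N6=0, N7=1, N8=1, N9=1 [stuck-at-1].
So Y = 1. (Without the fault it would be 0.)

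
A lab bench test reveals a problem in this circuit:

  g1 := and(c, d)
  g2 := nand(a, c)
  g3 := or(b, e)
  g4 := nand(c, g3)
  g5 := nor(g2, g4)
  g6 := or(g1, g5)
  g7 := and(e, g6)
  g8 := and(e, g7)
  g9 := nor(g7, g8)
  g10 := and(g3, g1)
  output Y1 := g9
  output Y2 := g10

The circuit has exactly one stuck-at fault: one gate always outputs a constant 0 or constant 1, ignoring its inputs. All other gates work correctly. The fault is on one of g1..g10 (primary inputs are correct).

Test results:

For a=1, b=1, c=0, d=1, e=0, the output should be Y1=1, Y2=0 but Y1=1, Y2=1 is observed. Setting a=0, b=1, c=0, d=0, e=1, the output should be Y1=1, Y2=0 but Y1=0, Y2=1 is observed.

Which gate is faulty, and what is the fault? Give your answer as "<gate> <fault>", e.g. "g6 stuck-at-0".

Fault-free values for test 1 (a=1, b=1, c=0, d=1, e=0): g1=0, g2=1, g3=1, g4=1, g5=0, g6=0, g7=0, g8=0, g9=1, g10=0, giving Y1=1, Y2=0. Observed Y1=1, Y2=1.
Test 1: faults giving observed Y1=1, Y2=1 are {g1 stuck-at-1, g10 stuck-at-1}.
Test 2 (a=0, b=1, c=0, d=0, e=1): fault-free g1=0, g2=1, g3=1, g4=1, g5=0, g6=0, g7=0, g8=0, g9=1, g10=0 → Y1=1, Y2=0; observed Y1=0, Y2=1. Eliminates g10 stuck-at-1.
Only g1 stuck-at-1 is consistent with every test.

g1 stuck-at-1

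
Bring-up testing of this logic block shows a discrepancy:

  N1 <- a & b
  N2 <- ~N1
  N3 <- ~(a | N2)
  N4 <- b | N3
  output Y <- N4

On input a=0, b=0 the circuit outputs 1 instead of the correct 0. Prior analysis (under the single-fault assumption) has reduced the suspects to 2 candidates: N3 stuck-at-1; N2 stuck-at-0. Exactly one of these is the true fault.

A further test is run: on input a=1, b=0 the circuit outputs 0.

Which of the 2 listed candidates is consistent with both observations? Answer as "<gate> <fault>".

Evaluate each candidate on input a=1, b=0:
  N3 stuck-at-1: N1=0, N2=1, N3=1 [stuck-at-1], N4=1 → 1 — eliminated
  N2 stuck-at-0: N1=0, N2=0 [stuck-at-0], N3=0, N4=0 → 0 — matches
Only N2 stuck-at-0 reproduces the observed 0.

N2 stuck-at-0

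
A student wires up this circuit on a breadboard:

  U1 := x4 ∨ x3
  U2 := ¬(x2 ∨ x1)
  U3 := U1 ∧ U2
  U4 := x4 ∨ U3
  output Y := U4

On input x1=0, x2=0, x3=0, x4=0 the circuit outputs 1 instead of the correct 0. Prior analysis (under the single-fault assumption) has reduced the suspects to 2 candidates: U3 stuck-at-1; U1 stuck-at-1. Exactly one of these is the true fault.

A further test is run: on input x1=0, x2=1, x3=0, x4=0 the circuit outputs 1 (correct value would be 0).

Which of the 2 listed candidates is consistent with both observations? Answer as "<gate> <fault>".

Evaluate each candidate on input x1=0, x2=1, x3=0, x4=0:
  U3 stuck-at-1: U1=0, U2=0, U3=1 [stuck-at-1], U4=1 → 1 — matches
  U1 stuck-at-1: U1=1 [stuck-at-1], U2=0, U3=0, U4=0 → 0 — eliminated
Only U3 stuck-at-1 reproduces the observed 1.

U3 stuck-at-1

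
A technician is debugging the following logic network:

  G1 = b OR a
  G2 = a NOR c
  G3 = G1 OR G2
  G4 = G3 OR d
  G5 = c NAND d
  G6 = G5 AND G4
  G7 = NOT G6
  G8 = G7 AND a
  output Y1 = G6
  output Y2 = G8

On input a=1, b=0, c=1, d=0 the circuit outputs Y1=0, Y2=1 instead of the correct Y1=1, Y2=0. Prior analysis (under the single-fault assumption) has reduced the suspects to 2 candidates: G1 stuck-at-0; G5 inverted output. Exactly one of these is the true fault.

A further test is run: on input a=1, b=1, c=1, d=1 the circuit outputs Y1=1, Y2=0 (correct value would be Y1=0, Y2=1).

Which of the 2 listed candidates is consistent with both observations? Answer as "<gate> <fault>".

Evaluate each candidate on input a=1, b=1, c=1, d=1:
  G1 stuck-at-0: G1=0 [stuck-at-0], G2=0, G3=0, G4=1, G5=0, G6=0, G7=1, G8=1 → Y1=0, Y2=1 — eliminated
  G5 inverted output: G1=1, G2=0, G3=1, G4=1, G5=1 [inverted output], G6=1, G7=0, G8=0 → Y1=1, Y2=0 — matches
Only G5 inverted output reproduces the observed Y1=1, Y2=0.

G5 inverted output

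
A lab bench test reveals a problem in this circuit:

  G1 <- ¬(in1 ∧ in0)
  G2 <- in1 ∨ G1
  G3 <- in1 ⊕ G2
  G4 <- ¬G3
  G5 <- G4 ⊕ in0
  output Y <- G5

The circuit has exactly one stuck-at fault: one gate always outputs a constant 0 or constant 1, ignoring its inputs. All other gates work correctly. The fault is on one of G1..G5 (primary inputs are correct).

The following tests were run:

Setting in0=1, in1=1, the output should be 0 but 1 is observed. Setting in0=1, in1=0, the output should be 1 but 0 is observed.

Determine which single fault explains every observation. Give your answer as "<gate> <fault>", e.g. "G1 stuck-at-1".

G2 stuck-at-0

Fault-free values for test 1 (in0=1, in1=1): G1=0, G2=1, G3=0, G4=1, G5=0, giving Y=0. Observed 1.
Test 1: faults giving observed 1 are {G2 stuck-at-0, G3 stuck-at-1, G4 stuck-at-0, G5 stuck-at-1}.
Test 2 (in0=1, in1=0): fault-free G1=1, G2=1, G3=1, G4=0, G5=1 → 1; observed 0. Eliminates G3 stuck-at-1, G4 stuck-at-0, G5 stuck-at-1.
Only G2 stuck-at-0 is consistent with every test.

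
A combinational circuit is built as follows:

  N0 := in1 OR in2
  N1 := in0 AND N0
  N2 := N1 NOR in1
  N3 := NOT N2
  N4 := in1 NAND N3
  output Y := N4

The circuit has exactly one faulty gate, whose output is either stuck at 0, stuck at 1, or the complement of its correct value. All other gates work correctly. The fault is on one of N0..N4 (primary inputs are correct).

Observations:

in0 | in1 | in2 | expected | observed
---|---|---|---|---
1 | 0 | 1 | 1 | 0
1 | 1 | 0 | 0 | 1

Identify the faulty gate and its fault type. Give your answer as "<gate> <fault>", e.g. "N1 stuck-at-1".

N4 inverted output

Fault-free values for test 1 (in0=1, in1=0, in2=1): N0=1, N1=1, N2=0, N3=1, N4=1, giving Y=1. Observed 0.
Test 1: faults giving observed 0 are {N4 stuck-at-0, N4 inverted output}.
Test 2 (in0=1, in1=1, in2=0): fault-free N0=1, N1=1, N2=0, N3=1, N4=0 → 0; observed 1. Eliminates N4 stuck-at-0.
Only N4 inverted output is consistent with every test.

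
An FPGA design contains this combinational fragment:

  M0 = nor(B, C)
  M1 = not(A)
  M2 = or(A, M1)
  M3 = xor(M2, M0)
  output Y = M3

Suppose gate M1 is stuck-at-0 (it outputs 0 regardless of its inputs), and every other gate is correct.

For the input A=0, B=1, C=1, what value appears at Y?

0

Propagate with M1 forced: M0=0, M1=0 [stuck-at-0], M2=0, M3=0.
So Y = 0. (Without the fault it would be 1.)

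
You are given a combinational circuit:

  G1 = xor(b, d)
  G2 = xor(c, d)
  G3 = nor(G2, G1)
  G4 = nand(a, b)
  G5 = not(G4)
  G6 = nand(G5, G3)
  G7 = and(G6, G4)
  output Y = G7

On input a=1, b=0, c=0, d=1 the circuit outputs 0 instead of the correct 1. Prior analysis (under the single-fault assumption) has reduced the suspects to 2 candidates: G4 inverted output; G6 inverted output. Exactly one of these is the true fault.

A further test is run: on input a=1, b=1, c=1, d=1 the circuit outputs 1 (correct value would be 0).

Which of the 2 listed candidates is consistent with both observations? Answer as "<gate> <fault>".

Evaluate each candidate on input a=1, b=1, c=1, d=1:
  G4 inverted output: G1=0, G2=0, G3=1, G4=1 [inverted output], G5=0, G6=1, G7=1 → 1 — matches
  G6 inverted output: G1=0, G2=0, G3=1, G4=0, G5=1, G6=1 [inverted output], G7=0 → 0 — eliminated
Only G4 inverted output reproduces the observed 1.

G4 inverted output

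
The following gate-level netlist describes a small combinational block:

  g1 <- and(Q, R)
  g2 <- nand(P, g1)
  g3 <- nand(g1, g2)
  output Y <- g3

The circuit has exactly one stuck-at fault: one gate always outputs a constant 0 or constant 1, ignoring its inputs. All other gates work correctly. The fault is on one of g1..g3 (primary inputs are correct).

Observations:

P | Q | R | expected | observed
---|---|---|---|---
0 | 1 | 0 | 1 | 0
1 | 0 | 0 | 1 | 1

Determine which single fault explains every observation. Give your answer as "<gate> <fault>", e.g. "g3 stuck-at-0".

Fault-free values for test 1 (P=0, Q=1, R=0): g1=0, g2=1, g3=1, giving Y=1. Observed 0.
Test 1: faults giving observed 0 are {g1 stuck-at-1, g3 stuck-at-0}.
Test 2 (P=1, Q=0, R=0): fault-free g1=0, g2=1, g3=1 → 1; observed 1. Eliminates g3 stuck-at-0.
Only g1 stuck-at-1 is consistent with every test.

g1 stuck-at-1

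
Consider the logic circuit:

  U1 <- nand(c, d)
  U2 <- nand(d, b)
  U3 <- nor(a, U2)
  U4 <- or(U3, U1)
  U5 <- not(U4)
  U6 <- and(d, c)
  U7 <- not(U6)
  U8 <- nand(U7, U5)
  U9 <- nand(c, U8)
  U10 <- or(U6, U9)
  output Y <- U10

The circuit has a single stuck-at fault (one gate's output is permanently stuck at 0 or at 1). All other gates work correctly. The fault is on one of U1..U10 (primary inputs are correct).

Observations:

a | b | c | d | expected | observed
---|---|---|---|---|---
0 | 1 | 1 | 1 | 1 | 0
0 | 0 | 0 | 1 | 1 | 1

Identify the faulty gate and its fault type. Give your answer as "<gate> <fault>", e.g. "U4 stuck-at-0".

U6 stuck-at-0

Fault-free values for test 1 (a=0, b=1, c=1, d=1): U1=0, U2=0, U3=1, U4=1, U5=0, U6=1, U7=0, U8=1, U9=0, U10=1, giving Y=1. Observed 0.
Test 1: faults giving observed 0 are {U6 stuck-at-0, U10 stuck-at-0}.
Test 2 (a=0, b=0, c=0, d=1): fault-free U1=1, U2=1, U3=0, U4=1, U5=0, U6=0, U7=1, U8=1, U9=1, U10=1 → 1; observed 1. Eliminates U10 stuck-at-0.
Only U6 stuck-at-0 is consistent with every test.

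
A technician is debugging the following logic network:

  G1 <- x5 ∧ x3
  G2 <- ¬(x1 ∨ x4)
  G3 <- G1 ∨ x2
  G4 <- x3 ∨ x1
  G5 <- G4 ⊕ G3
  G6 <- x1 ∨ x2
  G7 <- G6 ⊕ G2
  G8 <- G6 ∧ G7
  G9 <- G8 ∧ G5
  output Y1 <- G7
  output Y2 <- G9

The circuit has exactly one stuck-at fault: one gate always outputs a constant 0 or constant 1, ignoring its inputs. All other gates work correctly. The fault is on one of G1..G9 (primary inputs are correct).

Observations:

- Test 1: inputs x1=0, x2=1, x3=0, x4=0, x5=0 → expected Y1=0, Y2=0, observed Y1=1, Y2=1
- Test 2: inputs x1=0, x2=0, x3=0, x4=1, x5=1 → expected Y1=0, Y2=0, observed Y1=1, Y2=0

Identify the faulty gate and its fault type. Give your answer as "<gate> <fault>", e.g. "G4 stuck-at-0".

Fault-free values for test 1 (x1=0, x2=1, x3=0, x4=0, x5=0): G1=0, G2=1, G3=1, G4=0, G5=1, G6=1, G7=0, G8=0, G9=0, giving Y1=0, Y2=0. Observed Y1=1, Y2=1.
Test 1: faults giving observed Y1=1, Y2=1 are {G2 stuck-at-0, G7 stuck-at-1}.
Test 2 (x1=0, x2=0, x3=0, x4=1, x5=1): fault-free G1=0, G2=0, G3=0, G4=0, G5=0, G6=0, G7=0, G8=0, G9=0 → Y1=0, Y2=0; observed Y1=1, Y2=0. Eliminates G2 stuck-at-0.
Only G7 stuck-at-1 is consistent with every test.

G7 stuck-at-1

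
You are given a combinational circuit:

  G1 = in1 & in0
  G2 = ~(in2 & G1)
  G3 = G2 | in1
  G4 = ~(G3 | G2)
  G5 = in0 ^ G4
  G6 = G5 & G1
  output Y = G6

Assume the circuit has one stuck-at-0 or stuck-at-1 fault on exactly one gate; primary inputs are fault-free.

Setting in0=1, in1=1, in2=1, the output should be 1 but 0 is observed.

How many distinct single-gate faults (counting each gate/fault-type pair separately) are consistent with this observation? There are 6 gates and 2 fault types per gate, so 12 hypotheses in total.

5

Fault-free: G1=1, G2=0, G3=1, G4=0, G5=1, G6=1 → 1. Observed 0.
  G1 stuck-at-0: output 0 ✓
  G1 stuck-at-1: output 1 ✗
  G2 stuck-at-0: output 1 ✗
  G2 stuck-at-1: output 1 ✗
  G3 stuck-at-0: output 0 ✓
  G3 stuck-at-1: output 1 ✗
  G4 stuck-at-0: output 1 ✗
  G4 stuck-at-1: output 0 ✓
  G5 stuck-at-0: output 0 ✓
  G5 stuck-at-1: output 1 ✗
  G6 stuck-at-0: output 0 ✓
  G6 stuck-at-1: output 1 ✗
Consistent faults: {G1 stuck-at-0, G3 stuck-at-0, G4 stuck-at-1, G5 stuck-at-0, G6 stuck-at-0} — 5 in all.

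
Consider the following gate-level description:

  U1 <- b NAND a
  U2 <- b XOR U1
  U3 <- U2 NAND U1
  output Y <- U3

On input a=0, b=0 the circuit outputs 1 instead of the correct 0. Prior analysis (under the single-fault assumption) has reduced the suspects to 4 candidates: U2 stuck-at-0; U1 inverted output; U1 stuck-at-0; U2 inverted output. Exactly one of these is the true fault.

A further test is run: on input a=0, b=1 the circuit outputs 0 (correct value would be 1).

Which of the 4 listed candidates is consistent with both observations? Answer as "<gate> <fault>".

U2 inverted output

Evaluate each candidate on input a=0, b=1:
  U2 stuck-at-0: U1=1, U2=0 [stuck-at-0], U3=1 → 1 — eliminated
  U1 inverted output: U1=0 [inverted output], U2=1, U3=1 → 1 — eliminated
  U1 stuck-at-0: U1=0 [stuck-at-0], U2=1, U3=1 → 1 — eliminated
  U2 inverted output: U1=1, U2=1 [inverted output], U3=0 → 0 — matches
Only U2 inverted output reproduces the observed 0.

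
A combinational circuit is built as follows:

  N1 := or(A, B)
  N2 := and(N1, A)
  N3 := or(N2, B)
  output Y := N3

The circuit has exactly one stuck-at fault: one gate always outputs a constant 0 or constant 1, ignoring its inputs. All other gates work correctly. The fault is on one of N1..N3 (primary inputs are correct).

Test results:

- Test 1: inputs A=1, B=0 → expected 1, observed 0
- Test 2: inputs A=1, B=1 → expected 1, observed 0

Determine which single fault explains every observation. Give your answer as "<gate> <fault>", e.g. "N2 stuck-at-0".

N3 stuck-at-0

Fault-free values for test 1 (A=1, B=0): N1=1, N2=1, N3=1, giving Y=1. Observed 0.
Test 1: faults giving observed 0 are {N1 stuck-at-0, N2 stuck-at-0, N3 stuck-at-0}.
Test 2 (A=1, B=1): fault-free N1=1, N2=1, N3=1 → 1; observed 0. Eliminates N1 stuck-at-0, N2 stuck-at-0.
Only N3 stuck-at-0 is consistent with every test.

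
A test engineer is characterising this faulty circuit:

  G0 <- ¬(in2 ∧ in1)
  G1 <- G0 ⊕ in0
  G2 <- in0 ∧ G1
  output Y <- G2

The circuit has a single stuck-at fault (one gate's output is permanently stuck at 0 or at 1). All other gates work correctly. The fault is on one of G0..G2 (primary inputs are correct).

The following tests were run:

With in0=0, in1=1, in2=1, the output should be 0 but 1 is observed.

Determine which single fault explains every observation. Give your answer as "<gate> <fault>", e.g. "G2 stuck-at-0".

G2 stuck-at-1

Fault-free values for test 1 (in0=0, in1=1, in2=1): G0=0, G1=0, G2=0, giving Y=0. Observed 1.
Test 1: faults giving observed 1 are {G2 stuck-at-1}.
Only G2 stuck-at-1 is consistent with every test.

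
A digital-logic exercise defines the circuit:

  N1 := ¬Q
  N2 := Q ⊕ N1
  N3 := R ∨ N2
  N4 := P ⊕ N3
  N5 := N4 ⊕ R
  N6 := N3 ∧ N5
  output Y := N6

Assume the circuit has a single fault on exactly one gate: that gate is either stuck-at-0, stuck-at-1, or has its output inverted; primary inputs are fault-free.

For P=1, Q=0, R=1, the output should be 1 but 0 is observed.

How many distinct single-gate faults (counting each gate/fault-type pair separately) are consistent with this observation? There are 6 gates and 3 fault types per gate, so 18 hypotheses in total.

8

Fault-free: N1=1, N2=1, N3=1, N4=0, N5=1, N6=1 → 1. Observed 0.
  N1: none of the 3 fault types match ✗
  N2: none of the 3 fault types match ✗
  N3: stuck-at-0, inverted output ✓; others ✗
  N4: stuck-at-1, inverted output ✓; others ✗
  N5: stuck-at-0, inverted output ✓; others ✗
  N6: stuck-at-0, inverted output ✓; others ✗
Consistent faults: {N3 stuck-at-0, N3 inverted output, N4 stuck-at-1, N4 inverted output, N5 stuck-at-0, N5 inverted output, N6 stuck-at-0, N6 inverted output} — 8 in all.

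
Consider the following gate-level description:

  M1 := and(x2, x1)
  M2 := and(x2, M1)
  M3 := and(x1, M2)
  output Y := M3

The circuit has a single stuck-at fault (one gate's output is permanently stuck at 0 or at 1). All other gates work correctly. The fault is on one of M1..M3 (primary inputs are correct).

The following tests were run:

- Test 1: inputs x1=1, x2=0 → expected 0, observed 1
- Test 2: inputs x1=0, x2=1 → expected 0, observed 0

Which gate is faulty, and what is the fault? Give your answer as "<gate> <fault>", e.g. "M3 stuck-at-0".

Fault-free values for test 1 (x1=1, x2=0): M1=0, M2=0, M3=0, giving Y=0. Observed 1.
Test 1: faults giving observed 1 are {M2 stuck-at-1, M3 stuck-at-1}.
Test 2 (x1=0, x2=1): fault-free M1=0, M2=0, M3=0 → 0; observed 0. Eliminates M3 stuck-at-1.
Only M2 stuck-at-1 is consistent with every test.

M2 stuck-at-1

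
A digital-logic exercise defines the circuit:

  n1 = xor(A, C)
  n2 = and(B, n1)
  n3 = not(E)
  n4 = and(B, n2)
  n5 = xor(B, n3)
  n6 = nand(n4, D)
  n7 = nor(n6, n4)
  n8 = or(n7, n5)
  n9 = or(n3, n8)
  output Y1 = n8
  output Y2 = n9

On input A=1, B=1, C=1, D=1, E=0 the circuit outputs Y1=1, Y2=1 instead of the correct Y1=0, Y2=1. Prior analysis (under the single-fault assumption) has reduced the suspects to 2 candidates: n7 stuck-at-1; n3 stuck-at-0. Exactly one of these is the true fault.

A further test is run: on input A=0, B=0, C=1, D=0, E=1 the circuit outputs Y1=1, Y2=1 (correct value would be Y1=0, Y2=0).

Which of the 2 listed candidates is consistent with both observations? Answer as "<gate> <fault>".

Evaluate each candidate on input A=0, B=0, C=1, D=0, E=1:
  n7 stuck-at-1: n1=1, n2=0, n3=0, n4=0, n5=0, n6=1, n7=1 [stuck-at-1], n8=1, n9=1 → Y1=1, Y2=1 — matches
  n3 stuck-at-0: n1=1, n2=0, n3=0 [stuck-at-0], n4=0, n5=0, n6=1, n7=0, n8=0, n9=0 → Y1=0, Y2=0 — eliminated
Only n7 stuck-at-1 reproduces the observed Y1=1, Y2=1.

n7 stuck-at-1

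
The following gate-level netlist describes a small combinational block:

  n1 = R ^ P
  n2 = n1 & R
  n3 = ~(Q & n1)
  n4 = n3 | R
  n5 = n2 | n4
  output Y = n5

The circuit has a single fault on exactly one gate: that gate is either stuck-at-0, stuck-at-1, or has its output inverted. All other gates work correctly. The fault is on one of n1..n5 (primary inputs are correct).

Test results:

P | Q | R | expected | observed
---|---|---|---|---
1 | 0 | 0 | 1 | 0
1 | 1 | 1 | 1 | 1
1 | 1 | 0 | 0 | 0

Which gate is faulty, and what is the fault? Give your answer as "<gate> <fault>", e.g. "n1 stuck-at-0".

n3 stuck-at-0

Fault-free values for test 1 (P=1, Q=0, R=0): n1=1, n2=0, n3=1, n4=1, n5=1, giving Y=1. Observed 0.
Test 1: faults giving observed 0 are {n3 stuck-at-0, n3 inverted output, n4 stuck-at-0, n4 inverted output, n5 stuck-at-0, n5 inverted output}.
Test 2 (P=1, Q=1, R=1): fault-free n1=0, n2=0, n3=1, n4=1, n5=1 → 1; observed 1. Eliminates n4 stuck-at-0, n4 inverted output, n5 stuck-at-0, n5 inverted output.
Test 3 (P=1, Q=1, R=0): fault-free n1=1, n2=0, n3=0, n4=0, n5=0 → 0; observed 0. Eliminates n3 inverted output.
Only n3 stuck-at-0 is consistent with every test.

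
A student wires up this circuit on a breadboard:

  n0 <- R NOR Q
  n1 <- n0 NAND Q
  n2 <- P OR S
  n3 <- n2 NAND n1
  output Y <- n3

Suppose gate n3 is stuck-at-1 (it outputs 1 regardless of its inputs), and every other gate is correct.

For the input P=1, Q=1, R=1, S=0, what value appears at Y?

Propagate with n3 forced: n0=0, n1=1, n2=1, n3=1 [stuck-at-1].
So Y = 1. (Without the fault it would be 0.)

1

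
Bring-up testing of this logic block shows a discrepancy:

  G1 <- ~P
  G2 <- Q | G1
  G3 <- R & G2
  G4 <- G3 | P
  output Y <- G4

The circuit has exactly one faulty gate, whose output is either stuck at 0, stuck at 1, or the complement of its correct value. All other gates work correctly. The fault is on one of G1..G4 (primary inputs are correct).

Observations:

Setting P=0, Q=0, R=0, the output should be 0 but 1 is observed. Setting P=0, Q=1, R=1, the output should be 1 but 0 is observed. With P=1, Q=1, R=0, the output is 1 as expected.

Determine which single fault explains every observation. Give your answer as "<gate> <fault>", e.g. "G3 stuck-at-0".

G3 inverted output

Fault-free values for test 1 (P=0, Q=0, R=0): G1=1, G2=1, G3=0, G4=0, giving Y=0. Observed 1.
Test 1: faults giving observed 1 are {G3 stuck-at-1, G3 inverted output, G4 stuck-at-1, G4 inverted output}.
Test 2 (P=0, Q=1, R=1): fault-free G1=1, G2=1, G3=1, G4=1 → 1; observed 0. Eliminates G3 stuck-at-1, G4 stuck-at-1.
Test 3 (P=1, Q=1, R=0): fault-free G1=0, G2=1, G3=0, G4=1 → 1; observed 1. Eliminates G4 inverted output.
Only G3 inverted output is consistent with every test.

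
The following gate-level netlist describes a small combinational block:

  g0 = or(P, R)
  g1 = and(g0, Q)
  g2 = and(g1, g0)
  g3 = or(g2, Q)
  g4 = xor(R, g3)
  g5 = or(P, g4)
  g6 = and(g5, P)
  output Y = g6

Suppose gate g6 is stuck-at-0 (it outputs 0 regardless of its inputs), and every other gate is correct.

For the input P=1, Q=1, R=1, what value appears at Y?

0

Propagate with g6 forced: g0=1, g1=1, g2=1, g3=1, g4=0, g5=1, g6=0 [stuck-at-0].
So Y = 0. (Without the fault it would be 1.)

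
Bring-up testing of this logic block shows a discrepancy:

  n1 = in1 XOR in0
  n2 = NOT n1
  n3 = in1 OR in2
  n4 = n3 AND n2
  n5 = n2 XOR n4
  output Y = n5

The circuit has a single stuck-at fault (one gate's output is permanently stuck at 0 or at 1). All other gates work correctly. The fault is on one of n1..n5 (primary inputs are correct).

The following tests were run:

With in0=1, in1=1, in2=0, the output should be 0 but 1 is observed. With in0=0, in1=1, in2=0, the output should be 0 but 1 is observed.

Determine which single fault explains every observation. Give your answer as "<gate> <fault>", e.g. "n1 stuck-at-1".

Fault-free values for test 1 (in0=1, in1=1, in2=0): n1=0, n2=1, n3=1, n4=1, n5=0, giving Y=0. Observed 1.
Test 1: faults giving observed 1 are {n3 stuck-at-0, n4 stuck-at-0, n5 stuck-at-1}.
Test 2 (in0=0, in1=1, in2=0): fault-free n1=1, n2=0, n3=1, n4=0, n5=0 → 0; observed 1. Eliminates n3 stuck-at-0, n4 stuck-at-0.
Only n5 stuck-at-1 is consistent with every test.

n5 stuck-at-1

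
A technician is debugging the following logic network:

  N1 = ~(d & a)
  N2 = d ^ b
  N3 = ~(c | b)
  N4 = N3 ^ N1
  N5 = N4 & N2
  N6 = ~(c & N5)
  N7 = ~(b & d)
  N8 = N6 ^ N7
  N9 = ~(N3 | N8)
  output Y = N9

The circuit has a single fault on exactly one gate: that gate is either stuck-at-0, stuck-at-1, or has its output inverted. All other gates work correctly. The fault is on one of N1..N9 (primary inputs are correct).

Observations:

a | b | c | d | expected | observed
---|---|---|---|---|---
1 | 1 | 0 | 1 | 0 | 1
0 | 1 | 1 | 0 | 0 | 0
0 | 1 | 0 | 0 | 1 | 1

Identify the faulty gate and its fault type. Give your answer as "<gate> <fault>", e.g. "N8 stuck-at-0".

N7 stuck-at-1

Fault-free values for test 1 (a=1, b=1, c=0, d=1): N1=0, N2=0, N3=0, N4=0, N5=0, N6=1, N7=0, N8=1, N9=0, giving Y=0. Observed 1.
Test 1: faults giving observed 1 are {N6 stuck-at-0, N6 inverted output, N7 stuck-at-1, N7 inverted output, N8 stuck-at-0, N8 inverted output, N9 stuck-at-1, N9 inverted output}.
Test 2 (a=0, b=1, c=1, d=0): fault-free N1=1, N2=1, N3=0, N4=1, N5=1, N6=0, N7=1, N8=1, N9=0 → 0; observed 0. Eliminates N6 inverted output, N7 inverted output, N8 stuck-at-0, N8 inverted output, N9 stuck-at-1, N9 inverted output.
Test 3 (a=0, b=1, c=0, d=0): fault-free N1=1, N2=1, N3=0, N4=1, N5=1, N6=1, N7=1, N8=0, N9=1 → 1; observed 1. Eliminates N6 stuck-at-0.
Only N7 stuck-at-1 is consistent with every test.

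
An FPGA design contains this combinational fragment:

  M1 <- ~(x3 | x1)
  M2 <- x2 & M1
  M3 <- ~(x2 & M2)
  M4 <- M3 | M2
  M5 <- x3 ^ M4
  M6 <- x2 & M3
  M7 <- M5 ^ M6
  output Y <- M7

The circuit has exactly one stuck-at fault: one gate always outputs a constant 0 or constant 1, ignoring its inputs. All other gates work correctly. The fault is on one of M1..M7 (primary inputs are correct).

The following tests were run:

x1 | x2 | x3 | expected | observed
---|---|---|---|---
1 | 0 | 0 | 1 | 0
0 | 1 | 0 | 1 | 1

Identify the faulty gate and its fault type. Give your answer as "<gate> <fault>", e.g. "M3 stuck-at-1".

Fault-free values for test 1 (x1=1, x2=0, x3=0): M1=0, M2=0, M3=1, M4=1, M5=1, M6=0, M7=1, giving Y=1. Observed 0.
Test 1: faults giving observed 0 are {M3 stuck-at-0, M4 stuck-at-0, M5 stuck-at-0, M6 stuck-at-1, M7 stuck-at-0}.
Test 2 (x1=0, x2=1, x3=0): fault-free M1=1, M2=1, M3=0, M4=1, M5=1, M6=0, M7=1 → 1; observed 1. Eliminates M4 stuck-at-0, M5 stuck-at-0, M6 stuck-at-1, M7 stuck-at-0.
Only M3 stuck-at-0 is consistent with every test.

M3 stuck-at-0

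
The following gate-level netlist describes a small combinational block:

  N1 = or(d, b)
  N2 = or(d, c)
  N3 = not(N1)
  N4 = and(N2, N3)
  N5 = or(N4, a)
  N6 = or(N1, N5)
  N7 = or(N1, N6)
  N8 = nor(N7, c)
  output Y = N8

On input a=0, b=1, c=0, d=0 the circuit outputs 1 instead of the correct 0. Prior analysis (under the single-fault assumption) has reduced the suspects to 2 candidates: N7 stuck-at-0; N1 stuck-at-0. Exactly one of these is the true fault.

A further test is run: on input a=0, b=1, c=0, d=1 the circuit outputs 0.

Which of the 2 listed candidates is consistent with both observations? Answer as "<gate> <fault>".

N1 stuck-at-0

Evaluate each candidate on input a=0, b=1, c=0, d=1:
  N7 stuck-at-0: N1=1, N2=1, N3=0, N4=0, N5=0, N6=1, N7=0 [stuck-at-0], N8=1 → 1 — eliminated
  N1 stuck-at-0: N1=0 [stuck-at-0], N2=1, N3=1, N4=1, N5=1, N6=1, N7=1, N8=0 → 0 — matches
Only N1 stuck-at-0 reproduces the observed 0.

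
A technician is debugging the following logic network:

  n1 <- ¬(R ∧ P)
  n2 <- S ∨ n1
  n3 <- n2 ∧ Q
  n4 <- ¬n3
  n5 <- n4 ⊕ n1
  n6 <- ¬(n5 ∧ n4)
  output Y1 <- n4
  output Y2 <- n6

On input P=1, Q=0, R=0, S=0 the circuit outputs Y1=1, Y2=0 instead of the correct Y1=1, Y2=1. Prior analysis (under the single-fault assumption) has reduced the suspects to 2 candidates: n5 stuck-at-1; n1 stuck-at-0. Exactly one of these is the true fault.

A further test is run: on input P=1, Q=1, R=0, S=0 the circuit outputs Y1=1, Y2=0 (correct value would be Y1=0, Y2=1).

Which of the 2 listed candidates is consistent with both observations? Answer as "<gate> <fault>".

Evaluate each candidate on input P=1, Q=1, R=0, S=0:
  n5 stuck-at-1: n1=1, n2=1, n3=1, n4=0, n5=1 [stuck-at-1], n6=1 → Y1=0, Y2=1 — eliminated
  n1 stuck-at-0: n1=0 [stuck-at-0], n2=0, n3=0, n4=1, n5=1, n6=0 → Y1=1, Y2=0 — matches
Only n1 stuck-at-0 reproduces the observed Y1=1, Y2=0.

n1 stuck-at-0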